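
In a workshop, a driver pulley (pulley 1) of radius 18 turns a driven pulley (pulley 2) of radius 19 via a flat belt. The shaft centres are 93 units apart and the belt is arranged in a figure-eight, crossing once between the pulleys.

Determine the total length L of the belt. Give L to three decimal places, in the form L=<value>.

crossed belt: β = asin((r1+r2)/C) = asin(37/93) = 23.4438°
wrap1 = wrap2 = π + 2β = 226.8876°
tangent length = C·cosβ = 85.3229
L = (r1+r2)·wrap + 2·C·cosβ = 37·3.9599 + 2·85.3229 = 317.1635

L=317.163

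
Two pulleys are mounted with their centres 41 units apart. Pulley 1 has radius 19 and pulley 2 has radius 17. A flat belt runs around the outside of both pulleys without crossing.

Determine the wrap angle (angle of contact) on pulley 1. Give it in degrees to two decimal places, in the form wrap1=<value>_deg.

open belt: β = asin((r2−r1)/C) = asin(-2/41) = -2.7960°
wrap1 = π − 2β = 185.5921°
wrap2 = π + 2β = 174.4079°

wrap1=185.59_deg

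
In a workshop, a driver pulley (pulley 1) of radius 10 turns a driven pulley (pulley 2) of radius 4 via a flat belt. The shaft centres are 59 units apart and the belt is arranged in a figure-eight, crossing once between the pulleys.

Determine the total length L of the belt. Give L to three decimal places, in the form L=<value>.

crossed belt: β = asin((r1+r2)/C) = asin(14/59) = 13.7265°
wrap1 = wrap2 = π + 2β = 207.4531°
tangent length = C·cosβ = 57.3149
L = (r1+r2)·wrap + 2·C·cosβ = 14·3.6207 + 2·57.3149 = 165.3202

L=165.320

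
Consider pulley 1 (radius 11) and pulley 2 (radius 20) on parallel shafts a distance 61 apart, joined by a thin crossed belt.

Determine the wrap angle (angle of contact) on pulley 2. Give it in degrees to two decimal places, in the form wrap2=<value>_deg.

crossed belt: β = asin((r1+r2)/C) = asin(31/61) = 30.5438°
wrap1 = wrap2 = π + 2β = 241.0876°

wrap2=241.09_deg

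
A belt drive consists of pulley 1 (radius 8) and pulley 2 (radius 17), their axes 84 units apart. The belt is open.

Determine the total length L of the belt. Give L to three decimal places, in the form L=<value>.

open belt: β = asin((r2−r1)/C) = asin(9/84) = 6.1506°
wrap1 = π − 2β = 167.6987°
wrap2 = π + 2β = 192.3013°
tangent length = C·cosβ = 83.5165
L = r1·wrap1 + r2·wrap2 + 2·C·cosβ = 8·2.9269 + 17·3.3563 + 2·83.5165 = 247.5050

L=247.505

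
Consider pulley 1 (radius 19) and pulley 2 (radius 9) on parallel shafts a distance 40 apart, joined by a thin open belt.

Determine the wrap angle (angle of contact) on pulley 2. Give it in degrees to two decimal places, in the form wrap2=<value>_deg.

wrap2=151.04_deg

open belt: β = asin((r2−r1)/C) = asin(-10/40) = -14.4775°
wrap1 = π − 2β = 208.9550°
wrap2 = π + 2β = 151.0450°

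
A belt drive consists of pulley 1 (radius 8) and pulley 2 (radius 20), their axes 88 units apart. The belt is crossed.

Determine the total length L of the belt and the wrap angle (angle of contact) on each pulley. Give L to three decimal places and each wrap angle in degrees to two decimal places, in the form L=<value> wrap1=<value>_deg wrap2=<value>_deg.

L=272.951 wrap1=217.11_deg wrap2=217.11_deg

crossed belt: β = asin((r1+r2)/C) = asin(28/88) = 18.5530°
wrap1 = wrap2 = π + 2β = 217.1060°
tangent length = C·cosβ = 83.4266
L = (r1+r2)·wrap + 2·C·cosβ = 28·3.7892 + 2·83.4266 = 272.9512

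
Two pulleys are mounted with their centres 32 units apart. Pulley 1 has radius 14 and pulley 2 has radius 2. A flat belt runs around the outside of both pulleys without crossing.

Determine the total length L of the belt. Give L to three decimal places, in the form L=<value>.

open belt: β = asin((r2−r1)/C) = asin(-12/32) = -22.0243°
wrap1 = π − 2β = 224.0486°
wrap2 = π + 2β = 135.9514°
tangent length = C·cosβ = 29.6648
L = r1·wrap1 + r2·wrap2 + 2·C·cosβ = 14·3.9104 + 2·2.3728 + 2·29.6648 = 118.8206

L=118.821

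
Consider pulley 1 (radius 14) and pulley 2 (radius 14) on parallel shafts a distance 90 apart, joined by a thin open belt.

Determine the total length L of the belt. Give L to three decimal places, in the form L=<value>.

L=267.965

open belt: β = asin((r2−r1)/C) = asin(0/90) = 0.0000°
wrap1 = π − 2β = 180.0000°
wrap2 = π + 2β = 180.0000°
tangent length = C·cosβ = 90.0000
L = r1·wrap1 + r2·wrap2 + 2·C·cosβ = 14·3.1416 + 14·3.1416 + 2·90.0000 = 267.9646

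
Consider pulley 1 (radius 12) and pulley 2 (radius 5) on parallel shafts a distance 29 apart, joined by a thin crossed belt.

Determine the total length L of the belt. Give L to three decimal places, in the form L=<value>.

crossed belt: β = asin((r1+r2)/C) = asin(17/29) = 35.8883°
wrap1 = wrap2 = π + 2β = 251.7766°
tangent length = C·cosβ = 23.4947
L = (r1+r2)·wrap + 2·C·cosβ = 17·4.3943 + 2·23.4947 = 121.6930

L=121.693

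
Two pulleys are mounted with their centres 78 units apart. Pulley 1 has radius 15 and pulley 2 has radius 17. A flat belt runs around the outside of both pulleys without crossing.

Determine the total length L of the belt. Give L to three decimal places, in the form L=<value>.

L=256.582

open belt: β = asin((r2−r1)/C) = asin(2/78) = 1.4693°
wrap1 = π − 2β = 177.0614°
wrap2 = π + 2β = 182.9386°
tangent length = C·cosβ = 77.9744
L = r1·wrap1 + r2·wrap2 + 2·C·cosβ = 15·3.0903 + 17·3.1929 + 2·77.9744 = 256.5822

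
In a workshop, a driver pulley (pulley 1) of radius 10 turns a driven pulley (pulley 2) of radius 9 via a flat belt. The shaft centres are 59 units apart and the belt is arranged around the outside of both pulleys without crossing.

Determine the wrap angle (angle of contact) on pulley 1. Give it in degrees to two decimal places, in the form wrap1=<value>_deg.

wrap1=181.94_deg

open belt: β = asin((r2−r1)/C) = asin(-1/59) = -0.9712°
wrap1 = π − 2β = 181.9423°
wrap2 = π + 2β = 178.0577°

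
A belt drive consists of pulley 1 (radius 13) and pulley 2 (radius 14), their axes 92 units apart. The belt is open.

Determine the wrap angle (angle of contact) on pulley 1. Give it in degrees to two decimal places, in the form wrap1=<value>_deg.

wrap1=178.75_deg

open belt: β = asin((r2−r1)/C) = asin(1/92) = 0.6228°
wrap1 = π − 2β = 178.7544°
wrap2 = π + 2β = 181.2456°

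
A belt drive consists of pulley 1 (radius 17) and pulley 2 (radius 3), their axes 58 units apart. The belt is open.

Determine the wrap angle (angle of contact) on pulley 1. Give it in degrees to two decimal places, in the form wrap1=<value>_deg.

wrap1=207.94_deg

open belt: β = asin((r2−r1)/C) = asin(-14/58) = -13.9680°
wrap1 = π − 2β = 207.9359°
wrap2 = π + 2β = 152.0641°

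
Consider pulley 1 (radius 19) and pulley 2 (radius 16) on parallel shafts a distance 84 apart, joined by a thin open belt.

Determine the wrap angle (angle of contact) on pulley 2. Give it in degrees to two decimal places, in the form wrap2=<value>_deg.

wrap2=175.91_deg

open belt: β = asin((r2−r1)/C) = asin(-3/84) = -2.0467°
wrap1 = π − 2β = 184.0934°
wrap2 = π + 2β = 175.9066°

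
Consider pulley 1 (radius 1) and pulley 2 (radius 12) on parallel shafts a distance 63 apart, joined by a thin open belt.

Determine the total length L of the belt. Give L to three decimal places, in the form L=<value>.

L=168.766

open belt: β = asin((r2−r1)/C) = asin(11/63) = 10.0556°
wrap1 = π − 2β = 159.8889°
wrap2 = π + 2β = 200.1111°
tangent length = C·cosβ = 62.0322
L = r1·wrap1 + r2·wrap2 + 2·C·cosβ = 1·2.7906 + 12·3.4926 + 2·62.0322 = 168.7663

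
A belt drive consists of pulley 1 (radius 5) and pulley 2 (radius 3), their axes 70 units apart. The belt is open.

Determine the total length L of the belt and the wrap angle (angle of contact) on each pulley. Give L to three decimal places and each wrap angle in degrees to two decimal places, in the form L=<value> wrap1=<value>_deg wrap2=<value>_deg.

open belt: β = asin((r2−r1)/C) = asin(-2/70) = -1.6372°
wrap1 = π − 2β = 183.2745°
wrap2 = π + 2β = 176.7255°
tangent length = C·cosβ = 69.9714
L = r1·wrap1 + r2·wrap2 + 2·C·cosβ = 5·3.1987 + 3·3.0844 + 2·69.9714 = 165.1899

L=165.190 wrap1=183.27_deg wrap2=176.73_deg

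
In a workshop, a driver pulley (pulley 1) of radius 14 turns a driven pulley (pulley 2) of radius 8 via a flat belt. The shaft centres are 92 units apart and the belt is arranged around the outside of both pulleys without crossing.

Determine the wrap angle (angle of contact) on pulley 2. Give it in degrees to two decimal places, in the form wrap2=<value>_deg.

wrap2=172.52_deg

open belt: β = asin((r2−r1)/C) = asin(-6/92) = -3.7393°
wrap1 = π − 2β = 187.4787°
wrap2 = π + 2β = 172.5213°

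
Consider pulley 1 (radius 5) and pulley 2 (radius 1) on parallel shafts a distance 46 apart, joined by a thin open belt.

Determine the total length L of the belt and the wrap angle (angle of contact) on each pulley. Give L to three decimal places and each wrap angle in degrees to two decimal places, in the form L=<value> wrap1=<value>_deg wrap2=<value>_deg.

open belt: β = asin((r2−r1)/C) = asin(-4/46) = -4.9885°
wrap1 = π − 2β = 189.9771°
wrap2 = π + 2β = 170.0229°
tangent length = C·cosβ = 45.8258
L = r1·wrap1 + r2·wrap2 + 2·C·cosβ = 5·3.3157 + 1·2.9675 + 2·45.8258 = 111.1976

L=111.198 wrap1=189.98_deg wrap2=170.02_deg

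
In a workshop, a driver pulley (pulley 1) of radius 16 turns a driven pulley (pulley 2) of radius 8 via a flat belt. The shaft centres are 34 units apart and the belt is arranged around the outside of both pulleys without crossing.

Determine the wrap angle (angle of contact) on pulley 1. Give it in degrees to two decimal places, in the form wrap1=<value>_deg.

open belt: β = asin((r2−r1)/C) = asin(-8/34) = -13.6090°
wrap1 = π − 2β = 207.2179°
wrap2 = π + 2β = 152.7821°

wrap1=207.22_deg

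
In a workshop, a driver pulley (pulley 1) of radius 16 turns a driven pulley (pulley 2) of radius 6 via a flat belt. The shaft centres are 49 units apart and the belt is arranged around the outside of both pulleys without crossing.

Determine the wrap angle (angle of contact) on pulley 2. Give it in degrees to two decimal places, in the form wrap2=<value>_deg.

open belt: β = asin((r2−r1)/C) = asin(-10/49) = -11.7757°
wrap1 = π − 2β = 203.5515°
wrap2 = π + 2β = 156.4485°

wrap2=156.45_deg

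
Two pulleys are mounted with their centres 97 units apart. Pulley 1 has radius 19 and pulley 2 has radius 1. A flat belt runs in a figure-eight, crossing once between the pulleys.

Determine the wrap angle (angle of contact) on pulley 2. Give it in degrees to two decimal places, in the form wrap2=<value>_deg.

crossed belt: β = asin((r1+r2)/C) = asin(20/97) = 11.8989°
wrap1 = wrap2 = π + 2β = 203.7978°

wrap2=203.80_deg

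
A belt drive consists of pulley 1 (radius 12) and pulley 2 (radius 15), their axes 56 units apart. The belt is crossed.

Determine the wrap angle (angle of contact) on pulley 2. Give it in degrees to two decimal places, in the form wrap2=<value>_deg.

wrap2=237.65_deg

crossed belt: β = asin((r1+r2)/C) = asin(27/56) = 28.8254°
wrap1 = wrap2 = π + 2β = 237.6509°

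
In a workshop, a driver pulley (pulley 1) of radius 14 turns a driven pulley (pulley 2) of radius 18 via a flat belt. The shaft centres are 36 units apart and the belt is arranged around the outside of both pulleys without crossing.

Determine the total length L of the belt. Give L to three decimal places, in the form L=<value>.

open belt: β = asin((r2−r1)/C) = asin(4/36) = 6.3794°
wrap1 = π − 2β = 167.2413°
wrap2 = π + 2β = 192.7587°
tangent length = C·cosβ = 35.7771
L = r1·wrap1 + r2·wrap2 + 2·C·cosβ = 14·2.9189 + 18·3.3643 + 2·35.7771 = 172.9759

L=172.976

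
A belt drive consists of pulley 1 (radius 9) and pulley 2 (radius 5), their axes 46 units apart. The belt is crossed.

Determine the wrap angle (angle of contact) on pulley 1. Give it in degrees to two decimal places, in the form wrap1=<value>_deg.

crossed belt: β = asin((r1+r2)/C) = asin(14/46) = 17.7189°
wrap1 = wrap2 = π + 2β = 215.4379°

wrap1=215.44_deg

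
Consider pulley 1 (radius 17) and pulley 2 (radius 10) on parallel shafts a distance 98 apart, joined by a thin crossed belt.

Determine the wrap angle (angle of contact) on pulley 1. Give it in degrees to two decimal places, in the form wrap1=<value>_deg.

wrap1=211.98_deg

crossed belt: β = asin((r1+r2)/C) = asin(27/98) = 15.9924°
wrap1 = wrap2 = π + 2β = 211.9848°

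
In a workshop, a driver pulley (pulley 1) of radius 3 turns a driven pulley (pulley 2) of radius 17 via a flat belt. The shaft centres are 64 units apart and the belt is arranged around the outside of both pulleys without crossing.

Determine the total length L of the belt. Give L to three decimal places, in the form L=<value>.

open belt: β = asin((r2−r1)/C) = asin(14/64) = 12.6356°
wrap1 = π − 2β = 154.7287°
wrap2 = π + 2β = 205.2713°
tangent length = C·cosβ = 62.4500
L = r1·wrap1 + r2·wrap2 + 2·C·cosβ = 3·2.7005 + 17·3.5827 + 2·62.4500 = 193.9067

L=193.907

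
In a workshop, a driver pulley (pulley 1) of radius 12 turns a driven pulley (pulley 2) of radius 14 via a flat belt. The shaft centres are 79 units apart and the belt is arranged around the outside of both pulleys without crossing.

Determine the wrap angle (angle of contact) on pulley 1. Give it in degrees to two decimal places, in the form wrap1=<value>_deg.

wrap1=177.10_deg

open belt: β = asin((r2−r1)/C) = asin(2/79) = 1.4507°
wrap1 = π − 2β = 177.0986°
wrap2 = π + 2β = 182.9014°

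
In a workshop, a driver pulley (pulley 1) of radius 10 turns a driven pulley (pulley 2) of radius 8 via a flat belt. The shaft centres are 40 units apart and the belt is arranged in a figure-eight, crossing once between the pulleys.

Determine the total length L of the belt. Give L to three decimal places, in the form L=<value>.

crossed belt: β = asin((r1+r2)/C) = asin(18/40) = 26.7437°
wrap1 = wrap2 = π + 2β = 233.4874°
tangent length = C·cosβ = 35.7211
L = (r1+r2)·wrap + 2·C·cosβ = 18·4.0751 + 2·35.7211 = 144.7945

L=144.795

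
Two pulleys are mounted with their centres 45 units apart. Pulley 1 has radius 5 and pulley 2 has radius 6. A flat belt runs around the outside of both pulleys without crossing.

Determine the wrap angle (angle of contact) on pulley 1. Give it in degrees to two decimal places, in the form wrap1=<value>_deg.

wrap1=177.45_deg

open belt: β = asin((r2−r1)/C) = asin(1/45) = 1.2733°
wrap1 = π − 2β = 177.4533°
wrap2 = π + 2β = 182.5467°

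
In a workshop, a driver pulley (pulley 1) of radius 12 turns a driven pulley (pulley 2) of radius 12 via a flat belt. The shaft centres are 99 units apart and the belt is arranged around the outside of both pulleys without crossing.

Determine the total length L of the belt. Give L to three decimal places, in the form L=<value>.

open belt: β = asin((r2−r1)/C) = asin(0/99) = 0.0000°
wrap1 = π − 2β = 180.0000°
wrap2 = π + 2β = 180.0000°
tangent length = C·cosβ = 99.0000
L = r1·wrap1 + r2·wrap2 + 2·C·cosβ = 12·3.1416 + 12·3.1416 + 2·99.0000 = 273.3982

L=273.398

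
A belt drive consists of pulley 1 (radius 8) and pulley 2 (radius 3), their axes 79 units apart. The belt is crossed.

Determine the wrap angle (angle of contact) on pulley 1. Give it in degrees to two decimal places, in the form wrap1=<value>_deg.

wrap1=196.01_deg

crossed belt: β = asin((r1+r2)/C) = asin(11/79) = 8.0039°
wrap1 = wrap2 = π + 2β = 196.0078°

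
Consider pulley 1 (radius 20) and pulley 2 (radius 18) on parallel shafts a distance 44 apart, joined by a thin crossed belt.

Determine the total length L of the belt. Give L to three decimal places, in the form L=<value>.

crossed belt: β = asin((r1+r2)/C) = asin(38/44) = 59.7274°
wrap1 = wrap2 = π + 2β = 299.4547°
tangent length = C·cosβ = 22.1811
L = (r1+r2)·wrap + 2·C·cosβ = 38·5.2265 + 2·22.1811 = 242.9680

L=242.968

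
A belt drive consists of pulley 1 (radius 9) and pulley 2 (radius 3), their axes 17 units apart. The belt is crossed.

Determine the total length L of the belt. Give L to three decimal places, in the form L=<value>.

crossed belt: β = asin((r1+r2)/C) = asin(12/17) = 44.9009°
wrap1 = wrap2 = π + 2β = 269.8017°
tangent length = C·cosβ = 12.0416
L = (r1+r2)·wrap + 2·C·cosβ = 12·4.7089 + 2·12.0416 = 80.5903

L=80.590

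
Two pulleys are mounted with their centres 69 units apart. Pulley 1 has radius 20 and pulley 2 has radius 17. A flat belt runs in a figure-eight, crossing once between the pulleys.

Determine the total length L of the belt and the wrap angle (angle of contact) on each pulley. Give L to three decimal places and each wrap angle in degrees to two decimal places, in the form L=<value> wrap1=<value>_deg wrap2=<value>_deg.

L=274.602 wrap1=244.85_deg wrap2=244.85_deg

crossed belt: β = asin((r1+r2)/C) = asin(37/69) = 32.4275°
wrap1 = wrap2 = π + 2β = 244.8550°
tangent length = C·cosβ = 58.2409
L = (r1+r2)·wrap + 2·C·cosβ = 37·4.2735 + 2·58.2409 = 274.6022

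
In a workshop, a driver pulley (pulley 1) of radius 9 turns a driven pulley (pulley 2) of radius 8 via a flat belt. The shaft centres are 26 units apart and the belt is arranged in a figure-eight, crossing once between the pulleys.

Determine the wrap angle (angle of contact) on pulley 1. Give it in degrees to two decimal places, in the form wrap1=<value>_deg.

wrap1=261.66_deg

crossed belt: β = asin((r1+r2)/C) = asin(17/26) = 40.8322°
wrap1 = wrap2 = π + 2β = 261.6644°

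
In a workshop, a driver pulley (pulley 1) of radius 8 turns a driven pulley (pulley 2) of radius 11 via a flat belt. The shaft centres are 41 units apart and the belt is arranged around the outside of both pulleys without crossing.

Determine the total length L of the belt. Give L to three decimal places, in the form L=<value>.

open belt: β = asin((r2−r1)/C) = asin(3/41) = 4.1961°
wrap1 = π − 2β = 171.6078°
wrap2 = π + 2β = 188.3922°
tangent length = C·cosβ = 40.8901
L = r1·wrap1 + r2·wrap2 + 2·C·cosβ = 8·2.9951 + 11·3.2881 + 2·40.8901 = 141.9099

L=141.910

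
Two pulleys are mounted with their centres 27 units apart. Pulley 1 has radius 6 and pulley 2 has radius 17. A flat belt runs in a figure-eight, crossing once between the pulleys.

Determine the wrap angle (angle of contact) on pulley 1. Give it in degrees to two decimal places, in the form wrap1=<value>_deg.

wrap1=296.83_deg

crossed belt: β = asin((r1+r2)/C) = asin(23/27) = 58.4137°
wrap1 = wrap2 = π + 2β = 296.8273°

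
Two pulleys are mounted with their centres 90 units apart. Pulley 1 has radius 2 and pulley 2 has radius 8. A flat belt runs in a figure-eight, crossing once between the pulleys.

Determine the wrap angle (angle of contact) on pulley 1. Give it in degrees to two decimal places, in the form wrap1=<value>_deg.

crossed belt: β = asin((r1+r2)/C) = asin(10/90) = 6.3794°
wrap1 = wrap2 = π + 2β = 192.7587°

wrap1=192.76_deg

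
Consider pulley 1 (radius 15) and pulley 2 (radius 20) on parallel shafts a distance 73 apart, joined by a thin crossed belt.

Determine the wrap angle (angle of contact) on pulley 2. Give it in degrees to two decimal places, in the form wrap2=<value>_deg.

crossed belt: β = asin((r1+r2)/C) = asin(35/73) = 28.6496°
wrap1 = wrap2 = π + 2β = 237.2992°

wrap2=237.30_deg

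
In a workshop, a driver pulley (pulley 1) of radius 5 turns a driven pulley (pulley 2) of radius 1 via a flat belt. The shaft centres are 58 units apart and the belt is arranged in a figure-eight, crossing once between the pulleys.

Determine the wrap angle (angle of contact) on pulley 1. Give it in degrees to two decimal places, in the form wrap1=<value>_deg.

wrap1=191.88_deg

crossed belt: β = asin((r1+r2)/C) = asin(6/58) = 5.9378°
wrap1 = wrap2 = π + 2β = 191.8755°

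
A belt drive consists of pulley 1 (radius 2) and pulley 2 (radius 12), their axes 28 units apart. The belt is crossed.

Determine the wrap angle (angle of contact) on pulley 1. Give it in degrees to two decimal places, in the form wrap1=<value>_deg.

crossed belt: β = asin((r1+r2)/C) = asin(14/28) = 30.0000°
wrap1 = wrap2 = π + 2β = 240.0000°

wrap1=240.00_deg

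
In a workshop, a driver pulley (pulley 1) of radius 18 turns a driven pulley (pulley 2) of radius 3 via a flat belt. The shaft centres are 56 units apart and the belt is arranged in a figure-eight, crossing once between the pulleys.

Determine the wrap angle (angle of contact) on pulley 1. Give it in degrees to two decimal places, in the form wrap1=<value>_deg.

crossed belt: β = asin((r1+r2)/C) = asin(21/56) = 22.0243°
wrap1 = wrap2 = π + 2β = 224.0486°

wrap1=224.05_deg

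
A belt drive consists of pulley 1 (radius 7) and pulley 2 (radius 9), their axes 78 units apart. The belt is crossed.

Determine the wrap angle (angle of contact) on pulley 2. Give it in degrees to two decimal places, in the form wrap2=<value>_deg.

crossed belt: β = asin((r1+r2)/C) = asin(16/78) = 11.8370°
wrap1 = wrap2 = π + 2β = 203.6740°

wrap2=203.67_deg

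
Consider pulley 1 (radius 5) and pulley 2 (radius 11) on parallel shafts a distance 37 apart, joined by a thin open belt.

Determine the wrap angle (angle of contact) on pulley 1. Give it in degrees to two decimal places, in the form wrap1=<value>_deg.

wrap1=161.34_deg

open belt: β = asin((r2−r1)/C) = asin(6/37) = 9.3324°
wrap1 = π − 2β = 161.3352°
wrap2 = π + 2β = 198.6648°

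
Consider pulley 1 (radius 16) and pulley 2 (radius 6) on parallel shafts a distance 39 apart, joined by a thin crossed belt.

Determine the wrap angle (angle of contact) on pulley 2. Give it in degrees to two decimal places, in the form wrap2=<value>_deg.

crossed belt: β = asin((r1+r2)/C) = asin(22/39) = 34.3400°
wrap1 = wrap2 = π + 2β = 248.6800°

wrap2=248.68_deg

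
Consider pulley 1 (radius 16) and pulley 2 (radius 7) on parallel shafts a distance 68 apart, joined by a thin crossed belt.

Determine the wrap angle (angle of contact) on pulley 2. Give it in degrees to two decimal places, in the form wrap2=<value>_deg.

crossed belt: β = asin((r1+r2)/C) = asin(23/68) = 19.7694°
wrap1 = wrap2 = π + 2β = 219.5388°

wrap2=219.54_deg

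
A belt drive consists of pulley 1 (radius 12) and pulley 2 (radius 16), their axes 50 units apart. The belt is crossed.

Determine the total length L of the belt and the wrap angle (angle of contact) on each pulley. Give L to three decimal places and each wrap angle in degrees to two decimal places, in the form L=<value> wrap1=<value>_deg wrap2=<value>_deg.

L=204.099 wrap1=248.11_deg wrap2=248.11_deg

crossed belt: β = asin((r1+r2)/C) = asin(28/50) = 34.0558°
wrap1 = wrap2 = π + 2β = 248.1116°
tangent length = C·cosβ = 41.4246
L = (r1+r2)·wrap + 2·C·cosβ = 28·4.3304 + 2·41.4246 = 204.0995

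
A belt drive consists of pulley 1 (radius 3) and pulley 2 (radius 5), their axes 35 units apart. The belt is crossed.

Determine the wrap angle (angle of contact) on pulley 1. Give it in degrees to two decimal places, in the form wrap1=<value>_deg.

wrap1=206.43_deg

crossed belt: β = asin((r1+r2)/C) = asin(8/35) = 13.2130°
wrap1 = wrap2 = π + 2β = 206.4260°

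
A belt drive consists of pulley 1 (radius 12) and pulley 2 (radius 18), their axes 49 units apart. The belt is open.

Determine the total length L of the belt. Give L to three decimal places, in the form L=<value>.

L=192.983

open belt: β = asin((r2−r1)/C) = asin(6/49) = 7.0335°
wrap1 = π − 2β = 165.9331°
wrap2 = π + 2β = 194.0669°
tangent length = C·cosβ = 48.6313
L = r1·wrap1 + r2·wrap2 + 2·C·cosβ = 12·2.8961 + 18·3.3871 + 2·48.6313 = 192.9834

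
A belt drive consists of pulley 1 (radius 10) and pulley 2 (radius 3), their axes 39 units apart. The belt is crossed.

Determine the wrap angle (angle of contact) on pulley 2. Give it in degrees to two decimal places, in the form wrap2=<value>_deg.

crossed belt: β = asin((r1+r2)/C) = asin(13/39) = 19.4712°
wrap1 = wrap2 = π + 2β = 218.9424°

wrap2=218.94_deg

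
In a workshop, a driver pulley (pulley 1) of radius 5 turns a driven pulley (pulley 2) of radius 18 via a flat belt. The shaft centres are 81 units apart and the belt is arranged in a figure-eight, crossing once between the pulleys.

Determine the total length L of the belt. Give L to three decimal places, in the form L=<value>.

L=240.832

crossed belt: β = asin((r1+r2)/C) = asin(23/81) = 16.4961°
wrap1 = wrap2 = π + 2β = 212.9923°
tangent length = C·cosβ = 77.6660
L = (r1+r2)·wrap + 2·C·cosβ = 23·3.7174 + 2·77.6660 = 240.8325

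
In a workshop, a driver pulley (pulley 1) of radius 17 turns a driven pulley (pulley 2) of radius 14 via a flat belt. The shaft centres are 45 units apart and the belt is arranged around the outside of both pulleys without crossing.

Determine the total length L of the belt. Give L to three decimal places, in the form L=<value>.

open belt: β = asin((r2−r1)/C) = asin(-3/45) = -3.8226°
wrap1 = π − 2β = 187.6451°
wrap2 = π + 2β = 172.3549°
tangent length = C·cosβ = 44.8999
L = r1·wrap1 + r2·wrap2 + 2·C·cosβ = 17·3.2750 + 14·3.0082 + 2·44.8999 = 187.5894

L=187.589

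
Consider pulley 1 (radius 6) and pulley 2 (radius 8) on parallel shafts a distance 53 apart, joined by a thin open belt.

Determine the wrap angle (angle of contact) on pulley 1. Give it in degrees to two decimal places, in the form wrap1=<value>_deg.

open belt: β = asin((r2−r1)/C) = asin(2/53) = 2.1626°
wrap1 = π − 2β = 175.6748°
wrap2 = π + 2β = 184.3252°

wrap1=175.67_deg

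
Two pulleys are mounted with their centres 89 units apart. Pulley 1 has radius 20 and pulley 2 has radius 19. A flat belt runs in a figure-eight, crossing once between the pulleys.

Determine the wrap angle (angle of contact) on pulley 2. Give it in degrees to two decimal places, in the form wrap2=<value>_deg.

crossed belt: β = asin((r1+r2)/C) = asin(39/89) = 25.9892°
wrap1 = wrap2 = π + 2β = 231.9785°

wrap2=231.98_deg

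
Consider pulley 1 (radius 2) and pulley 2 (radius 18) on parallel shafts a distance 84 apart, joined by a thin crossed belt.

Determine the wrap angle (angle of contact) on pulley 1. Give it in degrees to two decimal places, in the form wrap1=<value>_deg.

wrap1=207.55_deg

crossed belt: β = asin((r1+r2)/C) = asin(20/84) = 13.7741°
wrap1 = wrap2 = π + 2β = 207.5483°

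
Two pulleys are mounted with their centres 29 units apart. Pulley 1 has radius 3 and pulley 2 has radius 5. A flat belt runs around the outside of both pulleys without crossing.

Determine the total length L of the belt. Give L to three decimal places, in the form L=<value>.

open belt: β = asin((r2−r1)/C) = asin(2/29) = 3.9546°
wrap1 = π − 2β = 172.0909°
wrap2 = π + 2β = 187.9091°
tangent length = C·cosβ = 28.9310
L = r1·wrap1 + r2·wrap2 + 2·C·cosβ = 3·3.0036 + 5·3.2796 + 2·28.9310 = 83.2707

L=83.271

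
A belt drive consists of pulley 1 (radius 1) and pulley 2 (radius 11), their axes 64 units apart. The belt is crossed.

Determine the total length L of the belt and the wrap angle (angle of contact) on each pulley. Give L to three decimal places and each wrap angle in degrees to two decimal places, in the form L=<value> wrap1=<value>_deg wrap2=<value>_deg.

crossed belt: β = asin((r1+r2)/C) = asin(12/64) = 10.8069°
wrap1 = wrap2 = π + 2β = 201.6138°
tangent length = C·cosβ = 62.8649
L = (r1+r2)·wrap + 2·C·cosβ = 12·3.5188 + 2·62.8649 = 167.9558

L=167.956 wrap1=201.61_deg wrap2=201.61_deg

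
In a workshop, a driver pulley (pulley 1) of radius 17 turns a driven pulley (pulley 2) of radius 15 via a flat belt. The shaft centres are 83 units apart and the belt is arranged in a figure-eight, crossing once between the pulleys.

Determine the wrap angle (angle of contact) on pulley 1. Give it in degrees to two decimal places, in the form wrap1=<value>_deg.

wrap1=225.35_deg

crossed belt: β = asin((r1+r2)/C) = asin(32/83) = 22.6774°
wrap1 = wrap2 = π + 2β = 225.3548°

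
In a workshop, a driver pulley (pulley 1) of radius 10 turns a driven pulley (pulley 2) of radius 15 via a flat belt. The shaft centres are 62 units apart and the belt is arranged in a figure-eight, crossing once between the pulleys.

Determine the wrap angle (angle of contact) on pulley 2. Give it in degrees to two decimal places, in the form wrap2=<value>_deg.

wrap2=227.56_deg

crossed belt: β = asin((r1+r2)/C) = asin(25/62) = 23.7800°
wrap1 = wrap2 = π + 2β = 227.5600°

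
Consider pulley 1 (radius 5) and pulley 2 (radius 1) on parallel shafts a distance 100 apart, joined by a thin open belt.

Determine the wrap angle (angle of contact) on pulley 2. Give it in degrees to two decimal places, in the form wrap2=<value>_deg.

open belt: β = asin((r2−r1)/C) = asin(-4/100) = -2.2924°
wrap1 = π − 2β = 184.5849°
wrap2 = π + 2β = 175.4151°

wrap2=175.42_deg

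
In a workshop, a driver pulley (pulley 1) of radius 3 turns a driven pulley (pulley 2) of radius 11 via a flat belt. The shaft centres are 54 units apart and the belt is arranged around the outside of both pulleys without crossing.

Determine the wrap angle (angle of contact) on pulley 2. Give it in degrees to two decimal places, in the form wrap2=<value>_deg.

wrap2=197.04_deg

open belt: β = asin((r2−r1)/C) = asin(8/54) = 8.5196°
wrap1 = π − 2β = 162.9608°
wrap2 = π + 2β = 197.0392°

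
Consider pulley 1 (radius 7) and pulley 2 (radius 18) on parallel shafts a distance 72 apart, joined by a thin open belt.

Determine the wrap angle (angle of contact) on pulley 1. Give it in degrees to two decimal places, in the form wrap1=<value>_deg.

wrap1=162.42_deg

open belt: β = asin((r2−r1)/C) = asin(11/72) = 8.7879°
wrap1 = π − 2β = 162.4241°
wrap2 = π + 2β = 197.5759°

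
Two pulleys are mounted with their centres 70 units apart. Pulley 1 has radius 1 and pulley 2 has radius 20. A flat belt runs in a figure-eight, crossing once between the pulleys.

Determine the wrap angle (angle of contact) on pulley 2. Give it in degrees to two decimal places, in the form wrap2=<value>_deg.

wrap2=214.92_deg

crossed belt: β = asin((r1+r2)/C) = asin(21/70) = 17.4576°
wrap1 = wrap2 = π + 2β = 214.9152°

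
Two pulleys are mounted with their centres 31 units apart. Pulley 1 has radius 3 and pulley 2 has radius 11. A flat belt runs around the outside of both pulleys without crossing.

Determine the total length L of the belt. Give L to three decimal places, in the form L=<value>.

L=108.059

open belt: β = asin((r2−r1)/C) = asin(8/31) = 14.9552°
wrap1 = π − 2β = 150.0895°
wrap2 = π + 2β = 209.9105°
tangent length = C·cosβ = 29.9500
L = r1·wrap1 + r2·wrap2 + 2·C·cosβ = 3·2.6196 + 11·3.6636 + 2·29.9500 = 108.0585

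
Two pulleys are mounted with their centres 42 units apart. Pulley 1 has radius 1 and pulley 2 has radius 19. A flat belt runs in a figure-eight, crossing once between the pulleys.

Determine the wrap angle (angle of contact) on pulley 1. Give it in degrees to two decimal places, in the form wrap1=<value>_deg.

wrap1=236.87_deg

crossed belt: β = asin((r1+r2)/C) = asin(20/42) = 28.4369°
wrap1 = wrap2 = π + 2β = 236.8738°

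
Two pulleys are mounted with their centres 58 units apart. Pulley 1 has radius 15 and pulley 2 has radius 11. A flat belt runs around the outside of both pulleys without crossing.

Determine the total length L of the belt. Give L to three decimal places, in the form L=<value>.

L=197.957

open belt: β = asin((r2−r1)/C) = asin(-4/58) = -3.9546°
wrap1 = π − 2β = 187.9091°
wrap2 = π + 2β = 172.0909°
tangent length = C·cosβ = 57.8619
L = r1·wrap1 + r2·wrap2 + 2·C·cosβ = 15·3.2796 + 11·3.0036 + 2·57.8619 = 197.9574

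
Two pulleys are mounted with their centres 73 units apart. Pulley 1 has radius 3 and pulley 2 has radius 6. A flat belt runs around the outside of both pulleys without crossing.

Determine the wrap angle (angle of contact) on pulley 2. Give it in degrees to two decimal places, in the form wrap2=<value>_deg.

open belt: β = asin((r2−r1)/C) = asin(3/73) = 2.3553°
wrap1 = π − 2β = 175.2894°
wrap2 = π + 2β = 184.7106°

wrap2=184.71_deg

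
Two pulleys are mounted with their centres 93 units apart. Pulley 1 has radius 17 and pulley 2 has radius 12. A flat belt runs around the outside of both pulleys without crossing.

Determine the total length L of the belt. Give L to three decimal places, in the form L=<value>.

open belt: β = asin((r2−r1)/C) = asin(-5/93) = -3.0819°
wrap1 = π − 2β = 186.1638°
wrap2 = π + 2β = 173.8362°
tangent length = C·cosβ = 92.8655
L = r1·wrap1 + r2·wrap2 + 2·C·cosβ = 17·3.2492 + 12·3.0340 + 2·92.8655 = 277.3751

L=277.375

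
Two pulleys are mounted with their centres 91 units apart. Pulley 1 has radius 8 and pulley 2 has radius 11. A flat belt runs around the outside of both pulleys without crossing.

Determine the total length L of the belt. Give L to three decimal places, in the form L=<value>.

L=241.789

open belt: β = asin((r2−r1)/C) = asin(3/91) = 1.8892°
wrap1 = π − 2β = 176.2216°
wrap2 = π + 2β = 183.7784°
tangent length = C·cosβ = 90.9505
L = r1·wrap1 + r2·wrap2 + 2·C·cosβ = 8·3.0756 + 11·3.2075 + 2·90.9505 = 241.7892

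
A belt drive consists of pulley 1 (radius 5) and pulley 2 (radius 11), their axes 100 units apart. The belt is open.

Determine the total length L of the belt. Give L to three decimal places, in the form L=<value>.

L=250.626

open belt: β = asin((r2−r1)/C) = asin(6/100) = 3.4398°
wrap1 = π − 2β = 173.1204°
wrap2 = π + 2β = 186.8796°
tangent length = C·cosβ = 99.8198
L = r1·wrap1 + r2·wrap2 + 2·C·cosβ = 5·3.0215 + 11·3.2617 + 2·99.8198 = 250.6256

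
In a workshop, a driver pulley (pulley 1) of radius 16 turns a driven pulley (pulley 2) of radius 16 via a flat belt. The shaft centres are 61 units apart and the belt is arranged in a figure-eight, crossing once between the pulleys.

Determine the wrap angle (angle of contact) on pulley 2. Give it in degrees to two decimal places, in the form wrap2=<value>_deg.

wrap2=243.28_deg

crossed belt: β = asin((r1+r2)/C) = asin(32/61) = 31.6407°
wrap1 = wrap2 = π + 2β = 243.2813°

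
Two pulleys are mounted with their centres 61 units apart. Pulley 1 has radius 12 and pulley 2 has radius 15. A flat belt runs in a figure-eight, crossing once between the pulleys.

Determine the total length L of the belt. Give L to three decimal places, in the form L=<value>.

L=218.982

crossed belt: β = asin((r1+r2)/C) = asin(27/61) = 26.2714°
wrap1 = wrap2 = π + 2β = 232.5427°
tangent length = C·cosβ = 54.6992
L = (r1+r2)·wrap + 2·C·cosβ = 27·4.0586 + 2·54.6992 = 218.9815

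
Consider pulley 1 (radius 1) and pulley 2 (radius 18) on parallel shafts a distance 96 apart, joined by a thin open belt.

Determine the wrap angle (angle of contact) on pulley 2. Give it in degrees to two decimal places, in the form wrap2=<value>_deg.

wrap2=200.40_deg

open belt: β = asin((r2−r1)/C) = asin(17/96) = 10.1999°
wrap1 = π − 2β = 159.6002°
wrap2 = π + 2β = 200.3998°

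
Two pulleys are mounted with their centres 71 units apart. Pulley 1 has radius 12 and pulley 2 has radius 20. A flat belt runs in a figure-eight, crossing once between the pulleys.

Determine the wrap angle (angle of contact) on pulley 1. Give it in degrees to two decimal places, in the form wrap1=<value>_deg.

crossed belt: β = asin((r1+r2)/C) = asin(32/71) = 26.7889°
wrap1 = wrap2 = π + 2β = 233.5778°

wrap1=233.58_deg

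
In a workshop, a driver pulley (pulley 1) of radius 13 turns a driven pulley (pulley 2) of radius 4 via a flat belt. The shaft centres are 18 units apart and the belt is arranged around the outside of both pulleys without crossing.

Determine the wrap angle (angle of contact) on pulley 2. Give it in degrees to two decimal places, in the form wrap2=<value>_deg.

open belt: β = asin((r2−r1)/C) = asin(-9/18) = -30.0000°
wrap1 = π − 2β = 240.0000°
wrap2 = π + 2β = 120.0000°

wrap2=120.00_deg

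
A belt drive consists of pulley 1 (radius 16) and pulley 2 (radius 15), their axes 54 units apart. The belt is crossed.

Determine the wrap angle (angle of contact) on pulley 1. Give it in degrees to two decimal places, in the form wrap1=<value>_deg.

crossed belt: β = asin((r1+r2)/C) = asin(31/54) = 35.0348°
wrap1 = wrap2 = π + 2β = 250.0696°

wrap1=250.07_deg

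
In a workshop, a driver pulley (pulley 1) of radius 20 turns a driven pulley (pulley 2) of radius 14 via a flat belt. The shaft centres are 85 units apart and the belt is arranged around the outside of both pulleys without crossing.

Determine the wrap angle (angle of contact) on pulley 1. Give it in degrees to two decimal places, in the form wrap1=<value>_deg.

open belt: β = asin((r2−r1)/C) = asin(-6/85) = -4.0478°
wrap1 = π − 2β = 188.0955°
wrap2 = π + 2β = 171.9045°

wrap1=188.10_deg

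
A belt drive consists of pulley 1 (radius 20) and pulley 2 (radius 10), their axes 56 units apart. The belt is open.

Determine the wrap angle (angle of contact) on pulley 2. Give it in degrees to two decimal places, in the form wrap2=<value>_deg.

wrap2=159.43_deg

open belt: β = asin((r2−r1)/C) = asin(-10/56) = -10.2866°
wrap1 = π − 2β = 200.5731°
wrap2 = π + 2β = 159.4269°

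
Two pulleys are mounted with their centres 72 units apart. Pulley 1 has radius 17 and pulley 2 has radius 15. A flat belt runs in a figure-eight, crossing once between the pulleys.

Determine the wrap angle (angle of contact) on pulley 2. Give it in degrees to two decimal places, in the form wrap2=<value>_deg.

wrap2=232.78_deg

crossed belt: β = asin((r1+r2)/C) = asin(32/72) = 26.3878°
wrap1 = wrap2 = π + 2β = 232.7756°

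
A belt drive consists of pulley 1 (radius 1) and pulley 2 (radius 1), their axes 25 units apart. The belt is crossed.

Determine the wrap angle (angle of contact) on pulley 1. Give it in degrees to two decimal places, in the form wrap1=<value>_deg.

crossed belt: β = asin((r1+r2)/C) = asin(2/25) = 4.5886°
wrap1 = wrap2 = π + 2β = 189.1771°

wrap1=189.18_deg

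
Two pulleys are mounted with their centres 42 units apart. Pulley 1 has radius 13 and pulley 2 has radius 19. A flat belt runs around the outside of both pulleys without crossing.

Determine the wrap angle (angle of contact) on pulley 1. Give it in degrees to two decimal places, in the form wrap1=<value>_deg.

wrap1=163.57_deg

open belt: β = asin((r2−r1)/C) = asin(6/42) = 8.2132°
wrap1 = π − 2β = 163.5736°
wrap2 = π + 2β = 196.4264°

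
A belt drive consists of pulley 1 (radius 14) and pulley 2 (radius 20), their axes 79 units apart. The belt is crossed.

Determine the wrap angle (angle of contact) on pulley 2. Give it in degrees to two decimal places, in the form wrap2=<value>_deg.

crossed belt: β = asin((r1+r2)/C) = asin(34/79) = 25.4917°
wrap1 = wrap2 = π + 2β = 230.9833°

wrap2=230.98_deg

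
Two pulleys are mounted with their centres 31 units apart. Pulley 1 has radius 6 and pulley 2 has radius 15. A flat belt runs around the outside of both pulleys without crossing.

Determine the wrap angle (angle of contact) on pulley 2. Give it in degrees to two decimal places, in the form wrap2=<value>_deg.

wrap2=213.75_deg

open belt: β = asin((r2−r1)/C) = asin(9/31) = 16.8773°
wrap1 = π − 2β = 146.2455°
wrap2 = π + 2β = 213.7545°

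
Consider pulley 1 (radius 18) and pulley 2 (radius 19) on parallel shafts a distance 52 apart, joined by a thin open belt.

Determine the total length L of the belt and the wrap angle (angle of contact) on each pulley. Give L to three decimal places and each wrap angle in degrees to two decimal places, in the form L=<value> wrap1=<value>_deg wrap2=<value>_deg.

open belt: β = asin((r2−r1)/C) = asin(1/52) = 1.1019°
wrap1 = π − 2β = 177.7962°
wrap2 = π + 2β = 182.2038°
tangent length = C·cosβ = 51.9904
L = r1·wrap1 + r2·wrap2 + 2·C·cosβ = 18·3.1031 + 19·3.1801 + 2·51.9904 = 220.2582

L=220.258 wrap1=177.80_deg wrap2=182.20_deg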